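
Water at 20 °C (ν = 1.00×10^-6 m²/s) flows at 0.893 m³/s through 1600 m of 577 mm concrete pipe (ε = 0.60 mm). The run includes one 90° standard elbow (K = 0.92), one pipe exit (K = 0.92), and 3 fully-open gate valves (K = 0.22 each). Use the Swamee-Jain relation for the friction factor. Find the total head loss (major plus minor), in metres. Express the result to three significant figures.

H_L ≈ 34.5 m

V = 4Q/(πD²) = 3.415 m/s; V²/2g = 0.5945 m
Re = 1.97×10^6, ε/D = 0.00104 → f = 0.02003 (Swamee-Jain)
Major: h_f = f(L/D)·V²/2g = 0.02003·2773·0.5945 = 33.03 m
Minor: ΣK = 2.50; h_m = ΣK·V²/2g = 1.486 m
Total H_L = 33.03 + 1.486 = 34.51 m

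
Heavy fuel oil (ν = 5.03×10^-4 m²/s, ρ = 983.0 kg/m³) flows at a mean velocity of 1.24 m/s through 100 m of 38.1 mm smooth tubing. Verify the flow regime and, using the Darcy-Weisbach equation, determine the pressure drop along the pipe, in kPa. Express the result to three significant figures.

Δp ≈ 1350 kPa

Re = VD/ν = 1.24·0.03810/5.03×10^-4 = 93.9 → laminar (Re < 2300)
f = 64/Re = 0.6814
h_f = f(L/D)V²/(2g) = 0.6814·(100/0.03810)·1.24²/(2·9.81) = 140.2 m
Δp = ρg·h_f = 983.0·9.81·140.2 = 1352 kPa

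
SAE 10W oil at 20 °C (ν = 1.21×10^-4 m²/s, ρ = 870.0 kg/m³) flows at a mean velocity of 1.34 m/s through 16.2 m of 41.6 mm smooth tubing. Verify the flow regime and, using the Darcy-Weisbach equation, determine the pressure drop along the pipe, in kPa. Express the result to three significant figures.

Re = VD/ν = 1.34·0.04160/1.21×10^-4 = 461 → laminar (Re < 2300)
f = 64/Re = 0.1389
h_f = f(L/D)V²/(2g) = 0.1389·(16.2/0.04160)·1.34²/(2·9.81) = 4.951 m
Δp = ρg·h_f = 870.0·9.81·4.951 = 42.26 kPa

Δp ≈ 42.3 kPa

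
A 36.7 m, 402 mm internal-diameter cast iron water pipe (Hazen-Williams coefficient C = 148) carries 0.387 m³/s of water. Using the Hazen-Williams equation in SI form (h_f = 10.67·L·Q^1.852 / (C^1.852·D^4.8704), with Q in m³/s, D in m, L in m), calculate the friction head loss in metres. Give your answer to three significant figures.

h_f = 10.67·36.7·0.387^1.852 / (148^1.852·0.402^4.8704) = 0.5464 m

h_f ≈ 0.546 m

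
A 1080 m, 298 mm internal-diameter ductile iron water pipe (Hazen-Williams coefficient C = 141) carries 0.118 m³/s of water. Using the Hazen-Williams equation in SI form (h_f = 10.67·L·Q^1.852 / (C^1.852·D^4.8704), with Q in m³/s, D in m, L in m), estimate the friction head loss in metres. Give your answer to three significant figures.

h_f = 10.67·1080·0.118^1.852 / (141^1.852·0.298^4.8704) = 8.378 m

h_f ≈ 8.38 m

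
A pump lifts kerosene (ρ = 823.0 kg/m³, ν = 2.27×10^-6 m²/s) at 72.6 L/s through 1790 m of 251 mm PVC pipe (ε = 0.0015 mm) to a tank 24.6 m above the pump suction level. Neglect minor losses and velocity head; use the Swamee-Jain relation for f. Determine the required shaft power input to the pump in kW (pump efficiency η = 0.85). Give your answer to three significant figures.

P_shaft ≈ 25.7 kW

V = 4Q/(πD²) = 1.467 m/s; Re = 1.62×10^5; ε/D = 5.98×10^-6; f = 0.01623
h_f = f(L/D)V²/2g = 12.70 m
Total head H = z + h_f = 24.6 + 12.70 = 37.30 m
P_hyd = ρgQH = 823.0·9.81·0.0726·37.30 = 21.86 kW
P_shaft = P_hyd/η = 21.86/0.85 = 25.72 kW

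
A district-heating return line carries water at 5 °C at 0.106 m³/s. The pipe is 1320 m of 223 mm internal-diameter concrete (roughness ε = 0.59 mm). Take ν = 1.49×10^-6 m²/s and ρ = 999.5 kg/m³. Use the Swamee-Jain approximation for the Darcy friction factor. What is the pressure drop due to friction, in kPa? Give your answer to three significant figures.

Δp ≈ 561 kPa

V = 4Q/(πD²) = 4·0.106/(π·0.223²) = 2.714 m/s
Re = VD/ν = 2.714·0.223/1.49×10^-6 = 4.06×10^5 → turbulent
ε/D = 0.59/223 = 0.00265
Swamee-Jain: f = 0.02576
h_f = f(L/D)V²/(2g) = 0.02576·(1320/0.223)·2.714²/(2·9.81) = 57.24 m
Δp = ρg·h_f = 999.5·9.81·57.24 = 561.2 kPa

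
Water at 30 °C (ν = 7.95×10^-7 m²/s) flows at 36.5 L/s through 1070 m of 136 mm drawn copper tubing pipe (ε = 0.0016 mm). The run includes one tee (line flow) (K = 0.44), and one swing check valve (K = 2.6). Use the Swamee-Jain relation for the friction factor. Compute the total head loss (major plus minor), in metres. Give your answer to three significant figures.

V = 4Q/(πD²) = 2.513 m/s; V²/2g = 0.3218 m
Re = 4.30×10^5, ε/D = 1.18×10^-5 → f = 0.01362 (Swamee-Jain)
Major: h_f = f(L/D)·V²/2g = 0.01362·7868·0.3218 = 34.49 m
Minor: ΣK = 3.04; h_m = ΣK·V²/2g = 0.9782 m
Total H_L = 34.49 + 0.9782 = 35.47 m

H_L ≈ 35.5 m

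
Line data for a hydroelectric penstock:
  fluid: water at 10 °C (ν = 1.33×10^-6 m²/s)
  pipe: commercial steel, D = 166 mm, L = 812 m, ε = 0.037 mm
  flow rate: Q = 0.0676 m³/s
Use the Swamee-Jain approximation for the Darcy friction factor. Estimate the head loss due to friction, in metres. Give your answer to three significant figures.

V = 4Q/(πD²) = 4·0.0676/(π·0.166²) = 3.123 m/s
Re = VD/ν = 3.123·0.166/1.33×10^-6 = 3.90×10^5 → turbulent
ε/D = 0.037/166 = 2.23×10^-4
Swamee-Jain: f = 0.01607
h_f = f(L/D)V²/(2g) = 0.01607·(812/0.166)·3.123²/(2·9.81) = 39.08 m

h_f ≈ 39.1 m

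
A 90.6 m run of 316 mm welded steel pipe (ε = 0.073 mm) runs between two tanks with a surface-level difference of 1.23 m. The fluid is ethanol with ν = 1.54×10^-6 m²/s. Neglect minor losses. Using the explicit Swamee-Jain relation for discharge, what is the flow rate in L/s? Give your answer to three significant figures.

Swamee-Jain (Type II): Q = -0.965·√(gD⁵h_f/L)·ln[ε/(3.7D) + √(3.17ν²L/(gD³h_f))]
√(gD⁵h_f/L) = √(9.81·0.316⁵·1.23/90.6) = 0.02049
ε/(3.7D) = 6.24×10^-5; √(3.17ν²L/(gD³h_f)) = 4.23×10^-5
Q = -0.965·0.02049·ln(1.047×10^-4) = 0.1812 m³/s
Check: V = 2.31 m/s, Re = 4.74×10^5, f = 0.01586, h_f = 1.24 m ≈ 1.23 m ✓

Q ≈ 181 L/s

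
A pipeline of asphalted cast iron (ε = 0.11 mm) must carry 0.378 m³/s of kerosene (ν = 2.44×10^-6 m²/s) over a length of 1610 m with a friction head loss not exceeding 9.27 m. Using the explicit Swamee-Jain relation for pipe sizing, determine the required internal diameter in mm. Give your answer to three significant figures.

Swamee-Jain (Type III): D = 0.66·[ε^1.25·(LQ²/(gh_f))^4.75 + ν·Q^9.4·(L/(gh_f))^5.2]^0.04
LQ²/(gh_f) = 2.530; L/(gh_f) = 17.70
Term 1 = ε^1.25·(…)^4.75 = 9.25×10^-4; Term 2 = ν·Q^9.4·(…)^5.2 = 8.05×10^-4
D = 0.66·(9.25×10^-4 + 8.05×10^-4)^0.04 = 0.5118 m = 512 mm
Check: V = 1.84 m/s, Re = 3.85×10^5, f = 0.01602, h_f = 8.67 m ≈ 9.27 m ✓

D ≈ 512 mm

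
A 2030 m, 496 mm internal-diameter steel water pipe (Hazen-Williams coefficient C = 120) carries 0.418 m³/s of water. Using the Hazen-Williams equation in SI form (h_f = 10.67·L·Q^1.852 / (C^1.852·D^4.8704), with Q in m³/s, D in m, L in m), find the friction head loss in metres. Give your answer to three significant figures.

h_f = 10.67·2030·0.418^1.852 / (120^1.852·0.496^4.8704) = 18.47 m

h_f ≈ 18.5 m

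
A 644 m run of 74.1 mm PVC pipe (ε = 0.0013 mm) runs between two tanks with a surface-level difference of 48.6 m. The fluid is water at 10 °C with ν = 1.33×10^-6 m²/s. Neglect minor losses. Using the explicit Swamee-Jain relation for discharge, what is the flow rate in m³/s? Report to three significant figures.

Q ≈ 0.0110 m³/s

Swamee-Jain (Type II): Q = -0.965·√(gD⁵h_f/L)·ln[ε/(3.7D) + √(3.17ν²L/(gD³h_f))]
√(gD⁵h_f/L) = √(9.81·0.0741⁵·48.6/644) = 0.001286
ε/(3.7D) = 4.74×10^-6; √(3.17ν²L/(gD³h_f)) = 1.36×10^-4
Q = -0.965·0.001286·ln(1.412×10^-4) = 0.01100 m³/s
Check: V = 2.55 m/s, Re = 1.42×10^5, f = 0.01675, h_f = 48.3 m ≈ 48.6 m ✓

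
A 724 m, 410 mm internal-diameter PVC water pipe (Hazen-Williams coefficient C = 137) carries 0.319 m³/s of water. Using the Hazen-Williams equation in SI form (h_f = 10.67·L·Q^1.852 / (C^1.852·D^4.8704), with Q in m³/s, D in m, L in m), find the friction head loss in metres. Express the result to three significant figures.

h_f = 10.67·724·0.319^1.852 / (137^1.852·0.410^4.8704) = 7.900 m

h_f ≈ 7.90 m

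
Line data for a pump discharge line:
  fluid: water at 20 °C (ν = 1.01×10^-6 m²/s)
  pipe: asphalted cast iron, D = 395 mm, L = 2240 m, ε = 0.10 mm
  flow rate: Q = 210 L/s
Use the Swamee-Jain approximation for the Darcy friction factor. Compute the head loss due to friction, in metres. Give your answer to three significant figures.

V = 4Q/(πD²) = 4·0.210/(π·0.395²) = 1.714 m/s
Re = VD/ν = 1.714·0.395/1.01×10^-6 = 6.70×10^5 → turbulent
ε/D = 0.10/395 = 2.53×10^-4
Swamee-Jain: f = 0.01566
h_f = f(L/D)V²/(2g) = 0.01566·(2240/0.395)·1.714²/(2·9.81) = 13.30 m

h_f ≈ 13.3 m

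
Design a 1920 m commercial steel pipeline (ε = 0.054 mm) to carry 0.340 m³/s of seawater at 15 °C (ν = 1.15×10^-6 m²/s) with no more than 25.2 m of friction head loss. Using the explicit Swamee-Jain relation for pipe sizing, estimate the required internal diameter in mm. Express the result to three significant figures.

Swamee-Jain (Type III): D = 0.66·[ε^1.25·(LQ²/(gh_f))^4.75 + ν·Q^9.4·(L/(gh_f))^5.2]^0.04
LQ²/(gh_f) = 0.8978; L/(gh_f) = 7.767
Term 1 = ε^1.25·(…)^4.75 = 2.77×10^-6; Term 2 = ν·Q^9.4·(…)^5.2 = 1.93×10^-6
D = 0.66·(2.77×10^-6 + 1.93×10^-6)^0.04 = 0.4041 m = 404 mm
Check: V = 2.65 m/s, Re = 9.32×10^5, f = 0.01405, h_f = 23.9 m ≈ 25.2 m ✓

D ≈ 404 mm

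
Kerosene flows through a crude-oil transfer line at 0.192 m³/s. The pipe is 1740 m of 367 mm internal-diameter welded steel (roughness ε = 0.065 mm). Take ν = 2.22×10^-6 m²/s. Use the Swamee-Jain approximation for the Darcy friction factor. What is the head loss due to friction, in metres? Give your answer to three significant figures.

h_f ≈ 12.8 m

V = 4Q/(πD²) = 4·0.192/(π·0.367²) = 1.815 m/s
Re = VD/ν = 1.815·0.367/2.22×10^-6 = 3.00×10^5 → turbulent
ε/D = 0.065/367 = 1.77×10^-4
Swamee-Jain: f = 0.01612
h_f = f(L/D)V²/(2g) = 0.01612·(1740/0.367)·1.815²/(2·9.81) = 12.83 m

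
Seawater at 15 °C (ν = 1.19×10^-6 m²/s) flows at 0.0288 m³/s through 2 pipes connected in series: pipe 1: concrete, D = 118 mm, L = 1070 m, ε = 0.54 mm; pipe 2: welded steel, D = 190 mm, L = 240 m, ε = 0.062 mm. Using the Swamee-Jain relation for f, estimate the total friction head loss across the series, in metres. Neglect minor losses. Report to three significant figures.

H ≈ 97.7 m

Pipe 1: V = 2.634 m/s, Re = 2.61×10^5, ε/D = 0.00458, f = 0.03011, h_1 = f(L/D)V²/2g = 96.50 m
Pipe 2: V = 1.016 m/s, Re = 1.62×10^5, ε/D = 3.26×10^-4, f = 0.01839, h_2 = f(L/D)V²/2g = 1.222 m
Series → Q common, losses add: H = Σh = 97.73 m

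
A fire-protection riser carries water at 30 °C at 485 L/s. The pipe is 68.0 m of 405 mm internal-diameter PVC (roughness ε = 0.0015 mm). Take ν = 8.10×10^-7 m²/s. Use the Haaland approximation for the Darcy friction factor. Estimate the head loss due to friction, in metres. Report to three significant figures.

V = 4Q/(πD²) = 4·0.485/(π·0.405²) = 3.765 m/s
Re = VD/ν = 3.765·0.405/8.10×10^-7 = 1.88×10^6 → turbulent
ε/D = 0.0015/405 = 3.70×10^-6
Haaland: f = 0.01054
h_f = f(L/D)V²/(2g) = 0.01054·(68.0/0.405)·3.765²/(2·9.81) = 1.279 m

h_f ≈ 1.28 m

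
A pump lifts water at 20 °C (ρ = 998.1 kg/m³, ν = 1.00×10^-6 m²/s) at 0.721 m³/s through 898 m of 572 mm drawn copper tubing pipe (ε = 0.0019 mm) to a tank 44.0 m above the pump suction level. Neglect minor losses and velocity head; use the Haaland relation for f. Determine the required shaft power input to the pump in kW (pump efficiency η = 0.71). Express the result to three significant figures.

V = 4Q/(πD²) = 2.806 m/s; Re = 1.60×10^6; ε/D = 3.32×10^-6; f = 0.01079
h_f = f(L/D)V²/2g = 6.799 m
Total head H = z + h_f = 44.0 + 6.799 = 50.80 m
P_hyd = ρgQH = 998.1·9.81·0.721·50.80 = 358.6 kW
P_shaft = P_hyd/η = 358.6/0.71 = 505.1 kW

P_shaft ≈ 505 kW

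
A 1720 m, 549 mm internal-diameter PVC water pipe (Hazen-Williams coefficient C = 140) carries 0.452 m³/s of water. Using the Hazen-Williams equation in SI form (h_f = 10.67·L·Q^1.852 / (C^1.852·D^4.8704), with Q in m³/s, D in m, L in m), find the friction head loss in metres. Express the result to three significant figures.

h_f = 10.67·1720·0.452^1.852 / (140^1.852·0.549^4.8704) = 8.294 m

h_f ≈ 8.29 m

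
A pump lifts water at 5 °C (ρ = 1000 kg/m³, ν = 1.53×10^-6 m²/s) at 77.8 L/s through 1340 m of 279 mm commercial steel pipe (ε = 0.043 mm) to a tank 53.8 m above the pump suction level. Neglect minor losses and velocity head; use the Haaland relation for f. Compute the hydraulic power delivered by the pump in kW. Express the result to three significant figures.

P_hyd ≈ 46.0 kW

V = 4Q/(πD²) = 1.273 m/s; Re = 2.32×10^5; ε/D = 1.54×10^-4; f = 0.01622
h_f = f(L/D)V²/2g = 6.431 m
Total head H = z + h_f = 53.8 + 6.431 = 60.23 m
P_hyd = ρgQH = 1000·9.81·0.0778·60.23 = 45.97 kW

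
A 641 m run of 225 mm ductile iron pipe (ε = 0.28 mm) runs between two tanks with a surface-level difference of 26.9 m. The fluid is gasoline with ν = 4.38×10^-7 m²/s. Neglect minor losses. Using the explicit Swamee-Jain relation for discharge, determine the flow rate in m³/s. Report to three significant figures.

Swamee-Jain (Type II): Q = -0.965·√(gD⁵h_f/L)·ln[ε/(3.7D) + √(3.17ν²L/(gD³h_f))]
√(gD⁵h_f/L) = √(9.81·0.225⁵·26.9/641) = 0.01541
ε/(3.7D) = 3.36×10^-4; √(3.17ν²L/(gD³h_f)) = 1.14×10^-5
Q = -0.965·0.01541·ln(3.477×10^-4) = 0.1184 m³/s
Check: V = 2.98 m/s, Re = 1.53×10^6, f = 0.02096, h_f = 27.0 m ≈ 26.9 m ✓

Q ≈ 0.118 m³/s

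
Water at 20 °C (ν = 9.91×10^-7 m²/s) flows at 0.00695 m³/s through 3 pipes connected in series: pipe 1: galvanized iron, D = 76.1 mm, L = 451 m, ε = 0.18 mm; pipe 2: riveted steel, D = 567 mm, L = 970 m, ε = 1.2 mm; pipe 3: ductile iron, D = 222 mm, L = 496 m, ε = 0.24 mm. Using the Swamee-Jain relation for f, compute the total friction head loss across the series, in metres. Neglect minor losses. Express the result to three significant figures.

H ≈ 18.5 m

Pipe 1: V = 1.528 m/s, Re = 1.17×10^5, ε/D = 0.00237, f = 0.02603, h_1 = f(L/D)V²/2g = 18.36 m
Pipe 2: V = 0.02753 m/s, Re = 1.57×10^4, ε/D = 0.00212, f = 0.03154, h_2 = f(L/D)V²/2g = 0.002084 m
Pipe 3: V = 0.1796 m/s, Re = 4.02×10^4, ε/D = 0.00108, f = 0.02516, h_3 = f(L/D)V²/2g = 0.09236 m
Series → Q common, losses add: H = Σh = 18.46 m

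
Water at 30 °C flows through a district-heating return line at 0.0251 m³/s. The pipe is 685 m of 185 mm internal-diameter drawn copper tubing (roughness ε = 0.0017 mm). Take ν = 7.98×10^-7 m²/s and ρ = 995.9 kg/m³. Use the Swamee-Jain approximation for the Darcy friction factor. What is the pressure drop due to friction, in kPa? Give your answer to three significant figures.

V = 4Q/(πD²) = 4·0.0251/(π·0.185²) = 0.9338 m/s
Re = VD/ν = 0.9338·0.185/7.98×10^-7 = 2.16×10^5 → turbulent
ε/D = 0.0017/185 = 9.19×10^-6
Swamee-Jain: f = 0.01538
h_f = f(L/D)V²/(2g) = 0.01538·(685/0.185)·0.9338²/(2·9.81) = 2.531 m
Δp = ρg·h_f = 995.9·9.81·2.531 = 24.73 kPa

Δp ≈ 24.7 kPa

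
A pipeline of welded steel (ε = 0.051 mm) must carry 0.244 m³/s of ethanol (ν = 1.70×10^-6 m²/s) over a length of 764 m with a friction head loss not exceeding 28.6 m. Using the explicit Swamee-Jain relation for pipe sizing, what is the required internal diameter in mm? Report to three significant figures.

D ≈ 291 mm

Swamee-Jain (Type III): D = 0.66·[ε^1.25·(LQ²/(gh_f))^4.75 + ν·Q^9.4·(L/(gh_f))^5.2]^0.04
LQ²/(gh_f) = 0.1621; L/(gh_f) = 2.723
Term 1 = ε^1.25·(…)^4.75 = 7.61×10^-10; Term 2 = ν·Q^9.4·(…)^5.2 = 5.42×10^-10
D = 0.66·(7.61×10^-10 + 5.42×10^-10)^0.04 = 0.2912 m = 291 mm
Check: V = 3.66 m/s, Re = 6.28×10^5, f = 0.01498, h_f = 26.9 m ≈ 28.6 m ✓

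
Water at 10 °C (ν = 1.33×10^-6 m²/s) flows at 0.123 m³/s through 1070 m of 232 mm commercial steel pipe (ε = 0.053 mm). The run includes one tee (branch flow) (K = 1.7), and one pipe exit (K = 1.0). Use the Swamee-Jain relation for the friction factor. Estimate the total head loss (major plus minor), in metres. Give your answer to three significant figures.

H_L ≈ 32.5 m

V = 4Q/(πD²) = 2.910 m/s; V²/2g = 0.4315 m
Re = 5.08×10^5, ε/D = 2.28×10^-4 → f = 0.01575 (Swamee-Jain)
Major: h_f = f(L/D)·V²/2g = 0.01575·4612·0.4315 = 31.35 m
Minor: ΣK = 2.70; h_m = ΣK·V²/2g = 1.165 m
Total H_L = 31.35 + 1.165 = 32.51 m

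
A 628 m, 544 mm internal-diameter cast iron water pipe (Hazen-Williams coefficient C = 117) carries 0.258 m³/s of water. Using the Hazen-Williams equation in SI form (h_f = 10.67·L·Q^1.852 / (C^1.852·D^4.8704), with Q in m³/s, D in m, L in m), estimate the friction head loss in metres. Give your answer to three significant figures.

h_f = 10.67·628·0.258^1.852 / (117^1.852·0.544^4.8704) = 1.563 m

h_f ≈ 1.56 m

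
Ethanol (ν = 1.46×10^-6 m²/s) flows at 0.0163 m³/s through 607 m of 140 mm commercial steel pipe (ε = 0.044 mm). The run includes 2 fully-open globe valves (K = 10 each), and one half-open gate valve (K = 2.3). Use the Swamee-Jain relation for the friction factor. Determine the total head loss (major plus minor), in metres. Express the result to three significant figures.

V = 4Q/(πD²) = 1.059 m/s; V²/2g = 0.05715 m
Re = 1.02×10^5, ε/D = 3.14×10^-4 → f = 0.01952 (Swamee-Jain)
Major: h_f = f(L/D)·V²/2g = 0.01952·4336·0.05715 = 4.837 m
Minor: ΣK = 22.3; h_m = ΣK·V²/2g = 1.274 m
Total H_L = 4.837 + 1.274 = 6.112 m

H_L ≈ 6.11 m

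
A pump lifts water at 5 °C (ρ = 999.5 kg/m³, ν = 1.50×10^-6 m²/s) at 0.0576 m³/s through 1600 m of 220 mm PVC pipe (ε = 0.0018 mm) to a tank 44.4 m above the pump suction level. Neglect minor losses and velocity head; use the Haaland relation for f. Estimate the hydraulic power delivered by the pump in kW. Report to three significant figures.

P_hyd ≈ 32.4 kW

V = 4Q/(πD²) = 1.515 m/s; Re = 2.22×10^5; ε/D = 8.18×10^-6; f = 0.01524
h_f = f(L/D)V²/2g = 12.97 m
Total head H = z + h_f = 44.4 + 12.97 = 57.37 m
P_hyd = ρgQH = 999.5·9.81·0.0576·57.37 = 32.40 kW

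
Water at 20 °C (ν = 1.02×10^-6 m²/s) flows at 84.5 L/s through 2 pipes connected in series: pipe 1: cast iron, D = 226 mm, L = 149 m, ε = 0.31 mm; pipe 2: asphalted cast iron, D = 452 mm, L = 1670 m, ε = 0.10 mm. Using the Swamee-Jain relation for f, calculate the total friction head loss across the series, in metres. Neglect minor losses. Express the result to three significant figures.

H ≈ 4.15 m

Pipe 1: V = 2.106 m/s, Re = 4.67×10^5, ε/D = 0.00137, f = 0.02187, h_1 = f(L/D)V²/2g = 3.261 m
Pipe 2: V = 0.5266 m/s, Re = 2.33×10^5, ε/D = 2.21×10^-4, f = 0.01695, h_2 = f(L/D)V²/2g = 0.8853 m
Series → Q common, losses add: H = Σh = 4.146 m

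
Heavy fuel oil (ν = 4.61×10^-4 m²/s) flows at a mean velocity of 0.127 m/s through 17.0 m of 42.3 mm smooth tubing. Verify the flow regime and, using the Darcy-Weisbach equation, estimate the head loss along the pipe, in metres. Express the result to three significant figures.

h_f ≈ 1.81 m

Re = VD/ν = 0.127·0.04230/4.61×10^-4 = 11.7 → laminar (Re < 2300)
f = 64/Re = 5.492
h_f = f(L/D)V²/(2g) = 5.492·(17.0/0.04230)·0.127²/(2·9.81) = 1.814 m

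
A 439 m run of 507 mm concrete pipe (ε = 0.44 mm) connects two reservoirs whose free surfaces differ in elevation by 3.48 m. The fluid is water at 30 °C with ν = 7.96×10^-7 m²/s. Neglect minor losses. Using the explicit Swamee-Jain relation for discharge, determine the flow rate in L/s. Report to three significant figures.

Swamee-Jain (Type II): Q = -0.965·√(gD⁵h_f/L)·ln[ε/(3.7D) + √(3.17ν²L/(gD³h_f))]
√(gD⁵h_f/L) = √(9.81·0.507⁵·3.48/439) = 0.05104
ε/(3.7D) = 2.35×10^-4; √(3.17ν²L/(gD³h_f)) = 1.41×10^-5
Q = -0.965·0.05104·ln(2.486×10^-4) = 0.4088 m³/s
Check: V = 2.02 m/s, Re = 1.29×10^6, f = 0.01932, h_f = 3.50 m ≈ 3.48 m ✓

Q ≈ 409 L/s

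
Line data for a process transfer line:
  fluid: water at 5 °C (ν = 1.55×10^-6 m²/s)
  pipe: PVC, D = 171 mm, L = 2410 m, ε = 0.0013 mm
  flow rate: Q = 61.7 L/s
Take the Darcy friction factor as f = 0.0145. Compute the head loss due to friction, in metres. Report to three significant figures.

V = 4Q/(πD²) = 4·0.0617/(π·0.171²) = 2.687 m/s
h_f = f(L/D)V²/(2g) = 0.01450·(2410/0.171)·2.687²/(2·9.81) = 75.18 m

h_f ≈ 75.2 m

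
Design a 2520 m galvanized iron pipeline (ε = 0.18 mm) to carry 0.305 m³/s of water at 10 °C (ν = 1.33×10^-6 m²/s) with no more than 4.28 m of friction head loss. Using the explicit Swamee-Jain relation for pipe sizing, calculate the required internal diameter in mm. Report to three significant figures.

D ≈ 604 mm

Swamee-Jain (Type III): D = 0.66·[ε^1.25·(LQ²/(gh_f))^4.75 + ν·Q^9.4·(L/(gh_f))^5.2]^0.04
LQ²/(gh_f) = 5.583; L/(gh_f) = 60.02
Term 1 = ε^1.25·(…)^4.75 = 0.0736; Term 2 = ν·Q^9.4·(…)^5.2 = 0.0334
D = 0.66·(0.0736 + 0.0334)^0.04 = 0.6035 m = 604 mm
Check: V = 1.07 m/s, Re = 4.84×10^5, f = 0.01640, h_f = 3.97 m ≈ 4.28 m ✓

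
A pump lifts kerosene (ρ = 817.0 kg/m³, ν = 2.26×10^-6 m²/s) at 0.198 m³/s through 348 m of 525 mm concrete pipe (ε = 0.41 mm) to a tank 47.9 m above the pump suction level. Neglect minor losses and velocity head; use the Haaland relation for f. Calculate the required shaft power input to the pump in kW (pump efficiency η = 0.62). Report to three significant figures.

P_shaft ≈ 124 kW

V = 4Q/(πD²) = 0.9147 m/s; Re = 2.12×10^5; ε/D = 7.81×10^-4; f = 0.01991
h_f = f(L/D)V²/2g = 0.5629 m
Total head H = z + h_f = 47.9 + 0.5629 = 48.46 m
P_hyd = ρgQH = 817.0·9.81·0.198·48.46 = 76.91 kW
P_shaft = P_hyd/η = 76.91/0.62 = 124.0 kW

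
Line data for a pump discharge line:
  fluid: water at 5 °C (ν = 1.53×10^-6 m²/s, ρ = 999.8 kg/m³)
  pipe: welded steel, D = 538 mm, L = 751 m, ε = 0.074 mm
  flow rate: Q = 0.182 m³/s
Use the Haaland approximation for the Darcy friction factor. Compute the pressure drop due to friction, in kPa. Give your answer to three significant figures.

Δp ≈ 7.01 kPa

V = 4Q/(πD²) = 4·0.182/(π·0.538²) = 0.8006 m/s
Re = VD/ν = 0.8006·0.538/1.53×10^-6 = 2.82×10^5 → turbulent
ε/D = 0.074/538 = 1.38×10^-4
Haaland: f = 0.01568
h_f = f(L/D)V²/(2g) = 0.01568·(751/0.538)·0.8006²/(2·9.81) = 0.7152 m
Δp = ρg·h_f = 999.8·9.81·0.7152 = 7.014 kPa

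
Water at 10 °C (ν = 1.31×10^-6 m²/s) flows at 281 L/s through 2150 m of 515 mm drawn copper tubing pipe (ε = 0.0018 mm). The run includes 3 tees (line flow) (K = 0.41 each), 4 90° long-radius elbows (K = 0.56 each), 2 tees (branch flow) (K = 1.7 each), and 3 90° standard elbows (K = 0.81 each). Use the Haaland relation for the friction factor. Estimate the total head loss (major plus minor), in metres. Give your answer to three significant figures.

H_L ≈ 5.88 m

V = 4Q/(πD²) = 1.349 m/s; V²/2g = 0.09275 m
Re = 5.30×10^5, ε/D = 3.50×10^-6 → f = 0.01297 (Haaland)
Major: h_f = f(L/D)·V²/2g = 0.01297·4175·0.09275 = 5.021 m
Minor: ΣK = 9.30; h_m = ΣK·V²/2g = 0.8626 m
Total H_L = 5.021 + 0.8626 = 5.883 m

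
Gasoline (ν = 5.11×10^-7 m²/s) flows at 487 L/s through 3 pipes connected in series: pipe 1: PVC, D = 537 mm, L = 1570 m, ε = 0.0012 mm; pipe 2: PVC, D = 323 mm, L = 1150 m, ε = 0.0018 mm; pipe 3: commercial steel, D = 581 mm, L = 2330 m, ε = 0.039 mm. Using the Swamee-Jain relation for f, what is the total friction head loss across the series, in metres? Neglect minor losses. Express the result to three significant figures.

Pipe 1: V = 2.150 m/s, Re = 2.26×10^6, ε/D = 2.23×10^-6, f = 0.01026, h_1 = f(L/D)V²/2g = 7.068 m
Pipe 2: V = 5.943 m/s, Re = 3.76×10^6, ε/D = 5.57×10^-6, f = 0.009714, h_2 = f(L/D)V²/2g = 62.27 m
Pipe 3: V = 1.837 m/s, Re = 2.09×10^6, ε/D = 6.71×10^-5, f = 0.01221, h_3 = f(L/D)V²/2g = 8.424 m
Series → Q common, losses add: H = Σh = 77.76 m

H ≈ 77.8 m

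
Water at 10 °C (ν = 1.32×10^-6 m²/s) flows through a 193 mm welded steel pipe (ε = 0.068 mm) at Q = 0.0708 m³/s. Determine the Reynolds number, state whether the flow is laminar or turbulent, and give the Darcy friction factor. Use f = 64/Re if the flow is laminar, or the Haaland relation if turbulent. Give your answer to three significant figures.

Re ≈ 3.54×10^5; turbulent; f ≈ 0.0169

V = 4Q/(πD²) = 2.420 m/s
Re = VD/ν = 2.420·0.193/1.32×10^-6 = 3.54×10^5
Re > 4000 → turbulent; ε/D = 3.52×10^-4
Haaland: f = 0.01694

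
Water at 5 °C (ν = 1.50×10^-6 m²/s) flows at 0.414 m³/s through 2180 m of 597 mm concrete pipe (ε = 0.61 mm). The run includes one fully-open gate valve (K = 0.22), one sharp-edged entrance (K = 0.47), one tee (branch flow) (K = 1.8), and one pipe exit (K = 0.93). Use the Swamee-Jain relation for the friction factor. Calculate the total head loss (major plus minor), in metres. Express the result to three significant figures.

V = 4Q/(πD²) = 1.479 m/s; V²/2g = 0.1115 m
Re = 5.89×10^5, ε/D = 0.00102 → f = 0.02036 (Swamee-Jain)
Major: h_f = f(L/D)·V²/2g = 0.02036·3652·0.1115 = 8.287 m
Minor: ΣK = 3.42; h_m = ΣK·V²/2g = 0.3813 m
Total H_L = 8.287 + 0.3813 = 8.668 m

H_L ≈ 8.67 m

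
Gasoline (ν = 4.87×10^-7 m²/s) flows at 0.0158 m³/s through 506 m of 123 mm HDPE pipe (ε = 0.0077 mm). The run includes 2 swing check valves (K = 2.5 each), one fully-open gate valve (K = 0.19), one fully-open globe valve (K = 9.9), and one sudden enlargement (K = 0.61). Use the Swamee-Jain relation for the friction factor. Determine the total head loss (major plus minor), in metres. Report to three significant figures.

H_L ≈ 6.91 m

V = 4Q/(πD²) = 1.330 m/s; V²/2g = 0.09012 m
Re = 3.36×10^5, ε/D = 6.26×10^-5 → f = 0.01481 (Swamee-Jain)
Major: h_f = f(L/D)·V²/2g = 0.01481·4114·0.09012 = 5.491 m
Minor: ΣK = 15.7; h_m = ΣK·V²/2g = 1.415 m
Total H_L = 5.491 + 1.415 = 6.906 m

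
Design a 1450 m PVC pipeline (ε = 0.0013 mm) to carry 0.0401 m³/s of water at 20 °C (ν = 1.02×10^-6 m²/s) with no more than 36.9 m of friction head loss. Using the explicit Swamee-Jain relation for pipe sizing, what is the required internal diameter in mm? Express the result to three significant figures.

D ≈ 151 mm

Swamee-Jain (Type III): D = 0.66·[ε^1.25·(LQ²/(gh_f))^4.75 + ν·Q^9.4·(L/(gh_f))^5.2]^0.04
LQ²/(gh_f) = 0.006441; L/(gh_f) = 4.006
Term 1 = ε^1.25·(…)^4.75 = 1.72×10^-18; Term 2 = ν·Q^9.4·(…)^5.2 = 1.03×10^-16
D = 0.66·(1.72×10^-18 + 1.03×10^-16)^0.04 = 0.1515 m = 151 mm
Check: V = 2.23 m/s, Re = 3.30×10^5, f = 0.01422, h_f = 34.4 m ≈ 36.9 m ✓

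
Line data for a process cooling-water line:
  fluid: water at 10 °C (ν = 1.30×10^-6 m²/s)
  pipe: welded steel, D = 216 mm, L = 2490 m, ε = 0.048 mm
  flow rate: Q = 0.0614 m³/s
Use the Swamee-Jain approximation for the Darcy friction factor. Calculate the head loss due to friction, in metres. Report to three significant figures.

V = 4Q/(πD²) = 4·0.0614/(π·0.216²) = 1.676 m/s
Re = VD/ν = 1.676·0.216/1.30×10^-6 = 2.78×10^5 → turbulent
ε/D = 0.048/216 = 2.22×10^-4
Swamee-Jain: f = 0.01662
h_f = f(L/D)V²/(2g) = 0.01662·(2490/0.216)·1.676²/(2·9.81) = 27.42 m

h_f ≈ 27.4 m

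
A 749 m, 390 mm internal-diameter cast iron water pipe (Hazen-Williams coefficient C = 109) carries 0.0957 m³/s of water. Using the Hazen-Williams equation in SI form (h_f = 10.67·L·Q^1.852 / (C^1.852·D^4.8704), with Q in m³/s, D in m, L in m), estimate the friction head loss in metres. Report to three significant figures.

h_f = 10.67·749·0.0957^1.852 / (109^1.852·0.390^4.8704) = 1.713 m

h_f ≈ 1.71 m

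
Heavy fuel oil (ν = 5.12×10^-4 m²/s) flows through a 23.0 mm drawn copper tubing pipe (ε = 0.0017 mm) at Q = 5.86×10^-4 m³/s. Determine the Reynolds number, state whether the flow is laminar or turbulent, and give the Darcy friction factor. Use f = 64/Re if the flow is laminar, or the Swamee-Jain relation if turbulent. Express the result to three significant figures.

V = 4Q/(πD²) = 1.410 m/s
Re = VD/ν = 1.410·0.0230/5.12×10^-4 = 63.4
Re < 2300 → laminar → f = 64/Re = 1.010

Re ≈ 63.4; laminar; f = 64/Re ≈ 1.01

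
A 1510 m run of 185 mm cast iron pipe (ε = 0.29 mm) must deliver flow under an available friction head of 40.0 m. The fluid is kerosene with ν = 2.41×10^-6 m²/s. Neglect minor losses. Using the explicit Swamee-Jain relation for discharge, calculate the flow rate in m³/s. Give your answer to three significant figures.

Q ≈ 0.0546 m³/s

Swamee-Jain (Type II): Q = -0.965·√(gD⁵h_f/L)·ln[ε/(3.7D) + √(3.17ν²L/(gD³h_f))]
√(gD⁵h_f/L) = √(9.81·0.185⁵·40.0/1510) = 0.007504
ε/(3.7D) = 4.24×10^-4; √(3.17ν²L/(gD³h_f)) = 1.06×10^-4
Q = -0.965·0.007504·ln(5.294×10^-4) = 0.05463 m³/s
Check: V = 2.03 m/s, Re = 1.56×10^5, f = 0.02348, h_f = 40.3 m ≈ 40.0 m ✓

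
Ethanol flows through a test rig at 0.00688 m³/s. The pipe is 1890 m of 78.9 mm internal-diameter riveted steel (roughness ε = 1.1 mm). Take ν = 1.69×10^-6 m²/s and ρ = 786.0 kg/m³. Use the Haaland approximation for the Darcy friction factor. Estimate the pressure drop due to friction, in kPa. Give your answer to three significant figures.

V = 4Q/(πD²) = 4·0.00688/(π·0.0789²) = 1.407 m/s
Re = VD/ν = 1.407·0.0789/1.69×10^-6 = 6.57×10^4 → turbulent
ε/D = 1.1/78.9 = 0.0139
Haaland: f = 0.04334
h_f = f(L/D)V²/(2g) = 0.04334·(1890/0.0789)·1.407²/(2·9.81) = 104.8 m
Δp = ρg·h_f = 786.0·9.81·104.8 = 807.8 kPa

Δp ≈ 808 kPa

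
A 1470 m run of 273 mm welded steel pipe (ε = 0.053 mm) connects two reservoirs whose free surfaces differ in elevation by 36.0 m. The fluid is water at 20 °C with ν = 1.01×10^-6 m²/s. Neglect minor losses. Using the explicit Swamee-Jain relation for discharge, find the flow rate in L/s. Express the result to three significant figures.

Swamee-Jain (Type II): Q = -0.965·√(gD⁵h_f/L)·ln[ε/(3.7D) + √(3.17ν²L/(gD³h_f))]
√(gD⁵h_f/L) = √(9.81·0.273⁵·36.0/1470) = 0.01909
ε/(3.7D) = 5.25×10^-5; √(3.17ν²L/(gD³h_f)) = 2.57×10^-5
Q = -0.965·0.01909·ln(7.819×10^-5) = 0.1742 m³/s
Check: V = 2.98 m/s, Re = 8.04×10^5, f = 0.01491, h_f = 36.2 m ≈ 36.0 m ✓

Q ≈ 174 L/s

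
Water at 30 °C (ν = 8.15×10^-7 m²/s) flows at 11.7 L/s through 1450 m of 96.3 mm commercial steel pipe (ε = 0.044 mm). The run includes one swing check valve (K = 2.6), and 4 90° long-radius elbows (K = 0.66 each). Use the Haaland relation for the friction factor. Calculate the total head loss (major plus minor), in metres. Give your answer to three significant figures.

H_L ≈ 37.3 m

V = 4Q/(πD²) = 1.606 m/s; V²/2g = 0.1315 m
Re = 1.90×10^5, ε/D = 4.57×10^-4 → f = 0.01850 (Haaland)
Major: h_f = f(L/D)·V²/2g = 0.01850·15057·0.1315 = 36.63 m
Minor: ΣK = 5.24; h_m = ΣK·V²/2g = 0.6892 m
Total H_L = 36.63 + 0.6892 = 37.32 m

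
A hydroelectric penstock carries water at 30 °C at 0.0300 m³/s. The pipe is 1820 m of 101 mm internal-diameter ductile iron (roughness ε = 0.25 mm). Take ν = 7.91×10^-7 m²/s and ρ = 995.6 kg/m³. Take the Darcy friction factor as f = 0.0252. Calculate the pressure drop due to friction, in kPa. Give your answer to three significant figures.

V = 4Q/(πD²) = 4·0.0300/(π·0.101²) = 3.744 m/s
h_f = f(L/D)V²/(2g) = 0.02520·(1820/0.101)·3.744²/(2·9.81) = 324.5 m
Δp = ρg·h_f = 995.6·9.81·324.5 = 3169 kPa

Δp ≈ 3170 kPa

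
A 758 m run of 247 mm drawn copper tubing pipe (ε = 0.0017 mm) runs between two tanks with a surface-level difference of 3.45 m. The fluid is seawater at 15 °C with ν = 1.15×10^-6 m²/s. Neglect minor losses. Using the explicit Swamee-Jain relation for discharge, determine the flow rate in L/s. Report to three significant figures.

Q ≈ 58.3 L/s

Swamee-Jain (Type II): Q = -0.965·√(gD⁵h_f/L)·ln[ε/(3.7D) + √(3.17ν²L/(gD³h_f))]
√(gD⁵h_f/L) = √(9.81·0.247⁵·3.45/758) = 0.006407
ε/(3.7D) = 1.86×10^-6; √(3.17ν²L/(gD³h_f)) = 7.89×10^-5
Q = -0.965·0.006407·ln(8.080×10^-5) = 0.05826 m³/s
Check: V = 1.22 m/s, Re = 2.61×10^5, f = 0.01483, h_f = 3.43 m ≈ 3.45 m ✓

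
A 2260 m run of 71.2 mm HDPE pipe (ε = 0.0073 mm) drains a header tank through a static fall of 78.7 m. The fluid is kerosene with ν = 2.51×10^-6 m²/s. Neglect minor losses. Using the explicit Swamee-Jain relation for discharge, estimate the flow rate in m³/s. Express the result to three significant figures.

Q ≈ 0.00591 m³/s

Swamee-Jain (Type II): Q = -0.965·√(gD⁵h_f/L)·ln[ε/(3.7D) + √(3.17ν²L/(gD³h_f))]
√(gD⁵h_f/L) = √(9.81·0.0712⁵·78.7/2260) = 7.906×10^-4
ε/(3.7D) = 2.77×10^-5; √(3.17ν²L/(gD³h_f)) = 4.02×10^-4
Q = -0.965·7.906×10^-4·ln(4.302×10^-4) = 0.005914 m³/s
Check: V = 1.49 m/s, Re = 4.21×10^4, f = 0.02196, h_f = 78.4 m ≈ 78.7 m ✓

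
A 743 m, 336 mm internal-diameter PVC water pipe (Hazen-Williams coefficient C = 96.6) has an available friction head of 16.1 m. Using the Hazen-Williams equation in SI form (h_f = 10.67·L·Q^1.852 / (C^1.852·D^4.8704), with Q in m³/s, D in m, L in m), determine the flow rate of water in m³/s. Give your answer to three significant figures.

Q ≈ 0.193 m³/s

Rearranging: Q = [h_f·C^1.852·D^4.8704 / (10.67·L)]^(1/1.852)
Q = [16.1·96.6^1.852·0.336^4.8704 / (10.67·743)]^0.540 = 0.1930 m³/s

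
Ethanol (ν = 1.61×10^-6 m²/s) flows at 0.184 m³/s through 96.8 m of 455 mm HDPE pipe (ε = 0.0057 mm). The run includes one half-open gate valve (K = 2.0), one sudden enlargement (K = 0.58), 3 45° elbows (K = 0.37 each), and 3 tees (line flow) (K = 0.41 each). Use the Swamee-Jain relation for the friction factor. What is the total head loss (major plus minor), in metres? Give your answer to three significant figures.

V = 4Q/(πD²) = 1.132 m/s; V²/2g = 0.06527 m
Re = 3.20×10^5, ε/D = 1.25×10^-5 → f = 0.01436 (Swamee-Jain)
Major: h_f = f(L/D)·V²/2g = 0.01436·212.7·0.06527 = 0.1993 m
Minor: ΣK = 4.92; h_m = ΣK·V²/2g = 0.3211 m
Total H_L = 0.1993 + 0.3211 = 0.5205 m

H_L ≈ 0.520 m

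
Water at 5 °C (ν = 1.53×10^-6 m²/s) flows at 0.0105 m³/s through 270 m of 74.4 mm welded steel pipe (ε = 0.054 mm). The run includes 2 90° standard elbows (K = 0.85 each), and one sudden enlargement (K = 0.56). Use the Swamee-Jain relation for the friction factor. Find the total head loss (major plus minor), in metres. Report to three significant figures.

H_L ≈ 23.3 m

V = 4Q/(πD²) = 2.415 m/s; V²/2g = 0.2973 m
Re = 1.17×10^5, ε/D = 7.26×10^-4 → f = 0.02098 (Swamee-Jain)
Major: h_f = f(L/D)·V²/2g = 0.02098·3629·0.2973 = 22.64 m
Minor: ΣK = 2.26; h_m = ΣK·V²/2g = 0.6719 m
Total H_L = 22.64 + 0.6719 = 23.31 m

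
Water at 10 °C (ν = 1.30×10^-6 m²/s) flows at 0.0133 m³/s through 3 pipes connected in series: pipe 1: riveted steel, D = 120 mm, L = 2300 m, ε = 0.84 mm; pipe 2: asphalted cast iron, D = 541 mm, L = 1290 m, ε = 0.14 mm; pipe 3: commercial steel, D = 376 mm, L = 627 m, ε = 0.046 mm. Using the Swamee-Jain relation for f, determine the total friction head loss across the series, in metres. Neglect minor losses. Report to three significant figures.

Pipe 1: V = 1.176 m/s, Re = 1.09×10^5, ε/D = 0.00700, f = 0.03465, h_1 = f(L/D)V²/2g = 46.81 m
Pipe 2: V = 0.05786 m/s, Re = 2.41×10^4, ε/D = 2.59×10^-4, f = 0.02535, h_2 = f(L/D)V²/2g = 0.01031 m
Pipe 3: V = 0.1198 m/s, Re = 3.46×10^4, ε/D = 1.22×10^-4, f = 0.02299, h_3 = f(L/D)V²/2g = 0.02804 m
Series → Q common, losses add: H = Σh = 46.85 m

H ≈ 46.9 m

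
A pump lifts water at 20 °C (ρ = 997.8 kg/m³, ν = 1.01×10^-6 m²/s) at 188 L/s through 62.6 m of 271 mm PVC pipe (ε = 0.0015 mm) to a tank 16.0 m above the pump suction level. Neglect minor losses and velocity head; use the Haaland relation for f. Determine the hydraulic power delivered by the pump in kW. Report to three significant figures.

V = 4Q/(πD²) = 3.259 m/s; Re = 8.75×10^5; ε/D = 5.54×10^-6; f = 0.01194
h_f = f(L/D)V²/2g = 1.493 m
Total head H = z + h_f = 16.0 + 1.493 = 17.49 m
P_hyd = ρgQH = 997.8·9.81·0.188·17.49 = 32.19 kW

P_hyd ≈ 32.2 kW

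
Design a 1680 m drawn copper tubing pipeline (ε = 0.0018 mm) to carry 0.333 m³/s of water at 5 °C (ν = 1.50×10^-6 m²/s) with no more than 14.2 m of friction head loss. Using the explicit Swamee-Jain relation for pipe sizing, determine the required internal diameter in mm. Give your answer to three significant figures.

Swamee-Jain (Type III): D = 0.66·[ε^1.25·(LQ²/(gh_f))^4.75 + ν·Q^9.4·(L/(gh_f))^5.2]^0.04
LQ²/(gh_f) = 1.337; L/(gh_f) = 12.06
Term 1 = ε^1.25·(…)^4.75 = 2.62×10^-7; Term 2 = ν·Q^9.4·(…)^5.2 = 2.04×10^-5
D = 0.66·(2.62×10^-7 + 2.04×10^-5)^0.04 = 0.4287 m = 429 mm
Check: V = 2.31 m/s, Re = 6.59×10^5, f = 0.01255, h_f = 13.3 m ≈ 14.2 m ✓

D ≈ 429 mm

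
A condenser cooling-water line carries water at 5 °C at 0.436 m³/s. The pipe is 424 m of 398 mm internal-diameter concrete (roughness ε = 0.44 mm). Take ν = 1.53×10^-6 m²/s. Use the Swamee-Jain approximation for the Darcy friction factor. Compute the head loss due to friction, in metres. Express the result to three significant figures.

V = 4Q/(πD²) = 4·0.436/(π·0.398²) = 3.505 m/s
Re = VD/ν = 3.505·0.398/1.53×10^-6 = 9.12×10^5 → turbulent
ε/D = 0.44/398 = 0.00111
Swamee-Jain: f = 0.02053
h_f = f(L/D)V²/(2g) = 0.02053·(424/0.398)·3.505²/(2·9.81) = 13.69 m

h_f ≈ 13.7 m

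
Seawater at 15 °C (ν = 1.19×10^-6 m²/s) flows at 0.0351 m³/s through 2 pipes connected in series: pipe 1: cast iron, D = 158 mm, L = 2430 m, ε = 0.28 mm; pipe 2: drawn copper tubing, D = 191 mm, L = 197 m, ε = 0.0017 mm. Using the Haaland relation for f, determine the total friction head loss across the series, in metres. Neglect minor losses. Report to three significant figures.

Pipe 1: V = 1.790 m/s, Re = 2.38×10^5, ε/D = 0.00177, f = 0.02345, h_1 = f(L/D)V²/2g = 58.92 m
Pipe 2: V = 1.225 m/s, Re = 1.97×10^5, ε/D = 8.90×10^-6, f = 0.01560, h_2 = f(L/D)V²/2g = 1.231 m
Series → Q common, losses add: H = Σh = 60.15 m

H ≈ 60.1 m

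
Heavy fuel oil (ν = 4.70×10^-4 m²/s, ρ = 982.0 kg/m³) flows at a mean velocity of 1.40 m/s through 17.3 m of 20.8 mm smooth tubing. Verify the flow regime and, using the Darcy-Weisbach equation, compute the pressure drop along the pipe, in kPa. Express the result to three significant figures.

Re = VD/ν = 1.40·0.02080/4.70×10^-4 = 62.0 → laminar (Re < 2300)
f = 64/Re = 1.033
h_f = f(L/D)V²/(2g) = 1.033·(17.3/0.02080)·1.40²/(2·9.81) = 85.83 m
Δp = ρg·h_f = 982.0·9.81·85.83 = 826.8 kPa

Δp ≈ 827 kPa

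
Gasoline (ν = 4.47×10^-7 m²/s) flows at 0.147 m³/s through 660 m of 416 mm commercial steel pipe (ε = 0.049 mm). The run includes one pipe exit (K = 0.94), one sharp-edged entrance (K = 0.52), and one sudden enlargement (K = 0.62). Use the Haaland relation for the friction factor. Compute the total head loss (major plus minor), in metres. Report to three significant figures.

V = 4Q/(πD²) = 1.082 m/s; V²/2g = 0.05962 m
Re = 1.01×10^6, ε/D = 1.18×10^-4 → f = 0.01357 (Haaland)
Major: h_f = f(L/D)·V²/2g = 0.01357·1587·0.05962 = 1.284 m
Minor: ΣK = 2.08; h_m = ΣK·V²/2g = 0.1240 m
Total H_L = 1.284 + 0.1240 = 1.408 m

H_L ≈ 1.41 m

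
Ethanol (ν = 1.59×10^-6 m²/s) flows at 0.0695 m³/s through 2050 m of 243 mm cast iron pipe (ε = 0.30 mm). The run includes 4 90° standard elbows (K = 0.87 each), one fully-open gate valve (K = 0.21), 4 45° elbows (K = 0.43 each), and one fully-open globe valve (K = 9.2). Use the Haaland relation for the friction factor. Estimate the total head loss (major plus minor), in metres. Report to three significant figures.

V = 4Q/(πD²) = 1.499 m/s; V²/2g = 0.1145 m
Re = 2.29×10^5, ε/D = 0.00123 → f = 0.02167 (Haaland)
Major: h_f = f(L/D)·V²/2g = 0.02167·8436·0.1145 = 20.93 m
Minor: ΣK = 14.6; h_m = ΣK·V²/2g = 1.672 m
Total H_L = 20.93 + 1.672 = 22.60 m

H_L ≈ 22.6 m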